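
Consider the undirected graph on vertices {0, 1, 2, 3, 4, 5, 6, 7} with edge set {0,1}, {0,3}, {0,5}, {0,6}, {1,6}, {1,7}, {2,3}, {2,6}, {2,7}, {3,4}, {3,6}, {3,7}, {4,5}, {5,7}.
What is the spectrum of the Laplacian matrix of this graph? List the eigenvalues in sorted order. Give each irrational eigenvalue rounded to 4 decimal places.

[0, 1.5208, 2.5046, 3.1105, 3.6833, 4.9436, 5.4631, 6.7739]

Each diagonal entry of L is the vertex degree and each off-diagonal entry is -1 where an edge is present, 0 otherwise; in the order [0, 1, 2, 3, 4, 5, 6, 7] the diagonal is [4, 3, 3, 5, 2, 3, 4, 4]. The multiplicity of 0 as a Laplacian eigenvalue equals the number of connected components. The single zero eigenvalue shows the graph is connected. The largest eigenvalue, 6.7739, is at most the vertex count 8.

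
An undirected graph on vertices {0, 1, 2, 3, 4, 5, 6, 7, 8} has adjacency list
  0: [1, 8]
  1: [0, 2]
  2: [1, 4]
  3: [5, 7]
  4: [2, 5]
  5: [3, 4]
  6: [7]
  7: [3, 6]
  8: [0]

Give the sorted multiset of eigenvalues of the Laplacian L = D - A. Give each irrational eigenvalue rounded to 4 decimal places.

Reading degrees in the order [0, 1, 2, 3, 4, 5, 6, 7, 8] gives [2, 2, 2, 2, 2, 2, 1, 2, 1]; set D = diag(2, 2, 2, 2, 2, 2, 1, 2, 1) and form L = D - A. The multiplicity of 0 as a Laplacian eigenvalue equals the number of connected components.

[0, 0.1206, 0.4679, 1, 1.6527, 2.3473, 3, 3.5321, 3.8794]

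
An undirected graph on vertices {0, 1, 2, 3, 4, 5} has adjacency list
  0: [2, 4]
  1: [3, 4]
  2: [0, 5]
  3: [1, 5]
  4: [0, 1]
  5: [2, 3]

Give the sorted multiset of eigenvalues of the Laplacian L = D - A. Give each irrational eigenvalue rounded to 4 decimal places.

Each diagonal entry of L is the vertex degree and each off-diagonal entry is -1 where an edge is present, 0 otherwise; in the order [0, 1, 2, 3, 4, 5] the diagonal is [2, 2, 2, 2, 2, 2]. Diagonalising L (or applying a numerical eigensolver to the 6x6 matrix) gives the spectrum above. The single zero eigenvalue shows the graph is connected. There is one zero in the spectrum, matching the 1 component.

[0, 1, 1, 3, 3, 4]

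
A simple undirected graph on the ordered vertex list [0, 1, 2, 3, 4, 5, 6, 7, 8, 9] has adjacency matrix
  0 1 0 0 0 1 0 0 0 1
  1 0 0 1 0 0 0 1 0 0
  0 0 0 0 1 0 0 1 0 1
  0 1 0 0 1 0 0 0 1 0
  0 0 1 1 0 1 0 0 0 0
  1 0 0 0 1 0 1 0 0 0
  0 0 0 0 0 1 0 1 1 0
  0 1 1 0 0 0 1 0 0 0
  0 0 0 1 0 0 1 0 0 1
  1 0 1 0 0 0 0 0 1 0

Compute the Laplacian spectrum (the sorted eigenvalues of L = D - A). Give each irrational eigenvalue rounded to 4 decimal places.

With the vertex order [0, 1, 2, 3, 4, 5, 6, 7, 8, 9], the degrees are [3, 3, 3, 3, 3, 3, 3, 3, 3, 3], giving D = diag(3, 3, 3, 3, 3, 3, 3, 3, 3, 3) and L = D - A. The multiplicity of 0 as a Laplacian eigenvalue equals the number of connected components. The single zero eigenvalue shows the graph is connected. There is one zero in the spectrum, matching the 1 component.

[0, 2, 2, 2, 2, 2, 5, 5, 5, 5]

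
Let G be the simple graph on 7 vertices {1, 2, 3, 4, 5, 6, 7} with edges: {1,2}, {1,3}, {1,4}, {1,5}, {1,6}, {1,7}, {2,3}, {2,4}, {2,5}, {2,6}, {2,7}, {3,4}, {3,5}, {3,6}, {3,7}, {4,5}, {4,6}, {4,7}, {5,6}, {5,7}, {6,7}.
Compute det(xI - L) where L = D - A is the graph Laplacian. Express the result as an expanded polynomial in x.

x^7 - 42x^6 + 735x^5 - 6860x^4 + 36015x^3 - 100842x^2 + 117649x

Each diagonal entry of L is the vertex degree and each off-diagonal entry is -1 where an edge is present, 0 otherwise; in the order [1, 2, 3, 4, 5, 6, 7] the diagonal is [6, 6, 6, 6, 6, 6, 6]. The eigenvalues of L are [0, 7, 7, 7, 7, 7, 7]; the characteristic polynomial is the product of (x - lambda_i), which multiplies out to x^7 - 42x^6 + 735x^5 - 6860x^4 + 36015x^3 - 100842x^2 + 117649x. The coefficient of x^6 equals -trace(L) = -42, matching the sum of degrees. By the matrix-tree theorem the graph has (1/7) * product of the nonzero eigenvalues = 16807 spanning trees. The eigenvalues sum to 42, which equals trace(L) = 2|E|.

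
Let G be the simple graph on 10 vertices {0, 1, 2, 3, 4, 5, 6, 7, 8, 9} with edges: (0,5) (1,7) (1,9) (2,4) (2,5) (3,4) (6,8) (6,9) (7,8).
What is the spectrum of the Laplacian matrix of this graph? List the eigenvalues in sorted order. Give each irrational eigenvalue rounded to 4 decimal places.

[0, 0, 0.3820, 1.3820, 1.3820, 1.3820, 2.6180, 3.6180, 3.6180, 3.6180]

Reading degrees in the order [0, 1, 2, 3, 4, 5, 6, 7, 8, 9] gives [1, 2, 2, 1, 2, 2, 2, 2, 2, 2]; set D = diag(1, 2, 2, 1, 2, 2, 2, 2, 2, 2) and form L = D - A. The multiplicity of 0 as a Laplacian eigenvalue equals the number of connected components. The 2 zero eigenvalues correspond to the 2 connected components. The largest eigenvalue, 3.6180, is at most the vertex count 10.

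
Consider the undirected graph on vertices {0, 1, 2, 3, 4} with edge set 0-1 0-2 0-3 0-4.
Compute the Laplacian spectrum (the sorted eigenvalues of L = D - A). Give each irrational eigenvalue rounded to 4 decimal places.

[0, 1, 1, 1, 5]

With the vertex order [0, 1, 2, 3, 4], the degrees are [4, 1, 1, 1, 1], giving D = diag(4, 1, 1, 1, 1) and L = D - A. Diagonalising L (or applying a numerical eigensolver to the 5x5 matrix) gives the spectrum above. The single zero eigenvalue shows the graph is connected. The eigenvalues sum to 8, which equals trace(L) = 2|E|.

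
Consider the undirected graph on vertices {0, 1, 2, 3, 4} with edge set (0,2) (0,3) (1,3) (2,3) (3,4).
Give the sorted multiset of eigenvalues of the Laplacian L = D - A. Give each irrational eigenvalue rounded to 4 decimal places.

Reading degrees in the order [0, 1, 2, 3, 4] gives [2, 1, 2, 4, 1]; set D = diag(2, 1, 2, 4, 1) and form L = D - A. The multiplicity of 0 as a Laplacian eigenvalue equals the number of connected components. By the matrix-tree theorem the graph has (1/5) * product of the nonzero eigenvalues = 3 spanning trees.

[0, 1, 1, 3, 5]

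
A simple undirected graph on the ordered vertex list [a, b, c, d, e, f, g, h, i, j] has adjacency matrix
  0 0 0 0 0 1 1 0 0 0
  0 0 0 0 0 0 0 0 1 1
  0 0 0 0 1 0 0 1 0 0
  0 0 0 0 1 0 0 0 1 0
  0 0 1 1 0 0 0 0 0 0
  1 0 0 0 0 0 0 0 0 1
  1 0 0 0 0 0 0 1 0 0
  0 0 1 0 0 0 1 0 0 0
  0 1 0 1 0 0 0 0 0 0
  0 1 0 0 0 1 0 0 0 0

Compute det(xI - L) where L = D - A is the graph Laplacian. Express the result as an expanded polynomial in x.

Reading degrees in the order [a, b, c, d, e, f, g, h, i, j] gives [2, 2, 2, 2, 2, 2, 2, 2, 2, 2]; set D = diag(2, 2, 2, 2, 2, 2, 2, 2, 2, 2) and form L = D - A. Computing det(xI - L) by cofactor expansion (or equivalently via sum-over-permutations) gives x^10 - 20x^9 + 170x^8 - 800x^7 + 2275x^6 - 4004x^5 + 4290x^4 - 2640x^3 + 825x^2 - 100x. Since p(0) = det(-L) = 0, x divides p(x). There is one zero in the spectrum, matching the 1 component.

x^10 - 20x^9 + 170x^8 - 800x^7 + 2275x^6 - 4004x^5 + 4290x^4 - 2640x^3 + 825x^2 - 100x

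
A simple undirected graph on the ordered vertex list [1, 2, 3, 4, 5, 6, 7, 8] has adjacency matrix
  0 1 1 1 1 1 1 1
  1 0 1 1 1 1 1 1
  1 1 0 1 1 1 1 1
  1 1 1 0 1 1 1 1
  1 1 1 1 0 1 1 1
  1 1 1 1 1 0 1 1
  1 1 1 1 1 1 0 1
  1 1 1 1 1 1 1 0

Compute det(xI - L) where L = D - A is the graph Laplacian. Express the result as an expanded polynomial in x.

Reading degrees in the order [1, 2, 3, 4, 5, 6, 7, 8] gives [7, 7, 7, 7, 7, 7, 7, 7]; set D = diag(7, 7, 7, 7, 7, 7, 7, 7) and form L = D - A. L has integer entries, so p(x) = det(xI - L) has integer coefficients. Expanding the determinant yields x^8 - 56x^7 + 1344x^6 - 17920x^5 + 143360x^4 - 688128x^3 + 1835008x^2 - 2097152x. Since p(0) = det(-L) = 0, x divides p(x).

x^8 - 56x^7 + 1344x^6 - 17920x^5 + 143360x^4 - 688128x^3 + 1835008x^2 - 2097152x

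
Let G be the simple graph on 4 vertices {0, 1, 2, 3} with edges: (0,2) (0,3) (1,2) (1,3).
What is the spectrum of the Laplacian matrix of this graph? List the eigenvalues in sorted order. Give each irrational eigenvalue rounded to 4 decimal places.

[0, 2, 2, 4]

Reading degrees in the order [0, 1, 2, 3] gives [2, 2, 2, 2]; set D = diag(2, 2, 2, 2) and form L = D - A. L is symmetric positive semidefinite, so every eigenvalue is real and nonnegative. By the matrix-tree theorem the graph has (1/4) * product of the nonzero eigenvalues = 4 spanning trees. There is one zero in the spectrum, matching the 1 component.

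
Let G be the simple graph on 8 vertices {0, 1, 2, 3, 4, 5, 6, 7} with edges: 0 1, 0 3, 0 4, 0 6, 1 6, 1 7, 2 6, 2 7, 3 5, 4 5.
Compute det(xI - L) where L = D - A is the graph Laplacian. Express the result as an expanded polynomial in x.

x^8 - 20x^7 + 163x^6 - 698x^5 + 1683x^4 - 2252x^3 + 1500x^2 - 352x

With the vertex order [0, 1, 2, 3, 4, 5, 6, 7], the degrees are [4, 3, 2, 2, 2, 2, 3, 2], giving D = diag(4, 3, 2, 2, 2, 2, 3, 2) and L = D - A. L has integer entries, so p(x) = det(xI - L) has integer coefficients. Expanding the determinant yields x^8 - 20x^7 + 163x^6 - 698x^5 + 1683x^4 - 2252x^3 + 1500x^2 - 352x. The coefficient of x^7 equals -trace(L) = -20, matching the sum of degrees. By the matrix-tree theorem the graph has (1/8) * product of the nonzero eigenvalues = 44 spanning trees. The eigenvalues sum to 20, which equals trace(L) = 2|E|.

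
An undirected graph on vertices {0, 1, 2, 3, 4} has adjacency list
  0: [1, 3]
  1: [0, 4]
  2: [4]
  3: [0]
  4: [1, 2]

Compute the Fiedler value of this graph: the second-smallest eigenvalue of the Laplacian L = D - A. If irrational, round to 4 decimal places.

0.3820

With the vertex order [0, 1, 2, 3, 4], the degrees are [2, 2, 1, 1, 2], giving D = diag(2, 2, 1, 1, 2) and L = D - A. The smallest Laplacian eigenvalue is always 0. The next one, lambda_2 = 0.3820, measures how hard the graph is to disconnect: larger values mean better connectivity. There is one zero in the spectrum, matching the 1 component. By the matrix-tree theorem the graph has (1/5) * product of the nonzero eigenvalues = 1 spanning tree.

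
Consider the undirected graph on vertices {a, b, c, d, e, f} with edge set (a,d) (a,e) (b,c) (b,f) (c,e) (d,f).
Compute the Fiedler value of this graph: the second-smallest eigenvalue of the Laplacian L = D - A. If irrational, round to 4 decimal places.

Reading degrees in the order [a, b, c, d, e, f] gives [2, 2, 2, 2, 2, 2]; set D = diag(2, 2, 2, 2, 2, 2) and form L = D - A. The smallest Laplacian eigenvalue is always 0. The next one, lambda_2 = 1, measures how hard the graph is to disconnect: larger values mean better connectivity. There is one zero in the spectrum, matching the 1 component. By the matrix-tree theorem the graph has (1/6) * product of the nonzero eigenvalues = 6 spanning trees.

1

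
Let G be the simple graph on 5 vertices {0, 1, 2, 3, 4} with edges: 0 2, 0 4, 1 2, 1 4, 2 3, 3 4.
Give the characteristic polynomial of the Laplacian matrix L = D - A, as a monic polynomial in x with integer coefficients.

x^5 - 12x^4 + 51x^3 - 92x^2 + 60x

Each diagonal entry of L is the vertex degree and each off-diagonal entry is -1 where an edge is present, 0 otherwise; in the order [0, 1, 2, 3, 4] the diagonal is [2, 2, 3, 2, 3]. The eigenvalues of L are [0, 2, 2, 3, 5]; the characteristic polynomial is the product of (x - lambda_i), which multiplies out to x^5 - 12x^4 + 51x^3 - 92x^2 + 60x. Since p(0) = det(-L) = 0, x divides p(x). There is one zero in the spectrum, matching the 1 component.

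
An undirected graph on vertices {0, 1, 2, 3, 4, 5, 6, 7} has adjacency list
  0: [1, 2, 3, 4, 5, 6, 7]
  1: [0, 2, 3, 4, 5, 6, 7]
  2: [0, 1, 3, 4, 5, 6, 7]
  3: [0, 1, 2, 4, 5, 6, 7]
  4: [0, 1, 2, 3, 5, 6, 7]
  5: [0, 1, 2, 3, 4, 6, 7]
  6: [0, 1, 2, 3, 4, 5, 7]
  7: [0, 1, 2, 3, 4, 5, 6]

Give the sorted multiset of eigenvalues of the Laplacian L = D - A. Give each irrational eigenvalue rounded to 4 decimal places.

[0, 8, 8, 8, 8, 8, 8, 8]

With the vertex order [0, 1, 2, 3, 4, 5, 6, 7], the degrees are [7, 7, 7, 7, 7, 7, 7, 7], giving D = diag(7, 7, 7, 7, 7, 7, 7, 7) and L = D - A. Since every row of L sums to 0, the all-ones vector is in the kernel and 0 is an eigenvalue. The single zero eigenvalue shows the graph is connected. The eigenvalues sum to 56, which equals trace(L) = 2|E|. There is one zero in the spectrum, matching the 1 component.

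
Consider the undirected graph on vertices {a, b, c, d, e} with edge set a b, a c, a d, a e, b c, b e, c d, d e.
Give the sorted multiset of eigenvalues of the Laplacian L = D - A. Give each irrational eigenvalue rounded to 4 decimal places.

With the vertex order [a, b, c, d, e], the degrees are [4, 3, 3, 3, 3], giving D = diag(4, 3, 3, 3, 3) and L = D - A. The multiplicity of 0 as a Laplacian eigenvalue equals the number of connected components. By the matrix-tree theorem the graph has (1/5) * product of the nonzero eigenvalues = 45 spanning trees. The eigenvalues sum to 16, which equals trace(L) = 2|E|.

[0, 3, 3, 5, 5]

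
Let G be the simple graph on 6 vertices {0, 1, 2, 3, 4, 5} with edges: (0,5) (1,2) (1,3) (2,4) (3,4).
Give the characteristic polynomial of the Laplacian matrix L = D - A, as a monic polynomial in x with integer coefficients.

x^6 - 10x^5 + 36x^4 - 56x^3 + 32x^2

With the vertex order [0, 1, 2, 3, 4, 5], the degrees are [1, 2, 2, 2, 2, 1], giving D = diag(1, 2, 2, 2, 2, 1) and L = D - A. Computing det(xI - L) by cofactor expansion (or equivalently via sum-over-permutations) gives x^6 - 10x^5 + 36x^4 - 56x^3 + 32x^2. Since p(0) = det(-L) = 0, x divides p(x). The largest eigenvalue, 4, is at most the vertex count 6.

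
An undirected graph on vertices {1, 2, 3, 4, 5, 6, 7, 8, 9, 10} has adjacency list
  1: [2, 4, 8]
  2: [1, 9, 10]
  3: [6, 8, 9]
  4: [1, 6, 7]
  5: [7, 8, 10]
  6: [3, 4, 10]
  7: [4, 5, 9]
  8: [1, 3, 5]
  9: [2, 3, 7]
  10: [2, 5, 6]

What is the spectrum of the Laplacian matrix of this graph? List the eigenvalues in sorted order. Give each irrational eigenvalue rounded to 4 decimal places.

With the vertex order [1, 2, 3, 4, 5, 6, 7, 8, 9, 10], the degrees are [3, 3, 3, 3, 3, 3, 3, 3, 3, 3], giving D = diag(3, 3, 3, 3, 3, 3, 3, 3, 3, 3) and L = D - A. Since every row of L sums to 0, the all-ones vector is in the kernel and 0 is an eigenvalue. The largest eigenvalue, 5, is at most the vertex count 10. There is one zero in the spectrum, matching the 1 component.

[0, 2, 2, 2, 2, 2, 5, 5, 5, 5]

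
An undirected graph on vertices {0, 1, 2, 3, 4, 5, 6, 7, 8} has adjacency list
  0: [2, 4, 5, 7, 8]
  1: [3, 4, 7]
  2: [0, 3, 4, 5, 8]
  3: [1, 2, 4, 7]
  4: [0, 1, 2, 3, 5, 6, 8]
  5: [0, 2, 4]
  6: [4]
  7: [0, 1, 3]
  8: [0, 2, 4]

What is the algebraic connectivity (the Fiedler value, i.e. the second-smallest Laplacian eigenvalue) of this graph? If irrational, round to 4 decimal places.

0.9670

Each diagonal entry of L is the vertex degree and each off-diagonal entry is -1 where an edge is present, 0 otherwise; in the order [0, 1, 2, 3, 4, 5, 6, 7, 8] the diagonal is [5, 3, 5, 4, 7, 3, 1, 3, 3]. The sorted Laplacian eigenvalues are [0, 0.9670, 1.7079, 3, 3.6356, 4.3026, 5.7924, 6.4709, 8.1236]; the algebraic connectivity is the second entry, 0.9670.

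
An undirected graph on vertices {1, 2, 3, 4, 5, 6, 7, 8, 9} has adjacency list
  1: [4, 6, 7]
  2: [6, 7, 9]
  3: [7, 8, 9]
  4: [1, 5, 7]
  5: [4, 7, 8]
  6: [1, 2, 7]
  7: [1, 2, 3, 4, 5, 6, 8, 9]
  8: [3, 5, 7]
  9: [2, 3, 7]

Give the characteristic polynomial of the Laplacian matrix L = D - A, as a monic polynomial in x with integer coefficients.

x^9 - 32x^8 + 428x^7 - 3136x^6 + 13786x^5 - 37232x^4 + 60276x^3 - 53424x^2 + 19845x

With the vertex order [1, 2, 3, 4, 5, 6, 7, 8, 9], the degrees are [3, 3, 3, 3, 3, 3, 8, 3, 3], giving D = diag(3, 3, 3, 3, 3, 3, 8, 3, 3) and L = D - A. Computing det(xI - L) by cofactor expansion (or equivalently via sum-over-permutations) gives x^9 - 32x^8 + 428x^7 - 3136x^6 + 13786x^5 - 37232x^4 + 60276x^3 - 53424x^2 + 19845x. The coefficient of x^8 equals -trace(L) = -32, matching the sum of degrees. There is one zero in the spectrum, matching the 1 component. The largest eigenvalue, 9, is at most the vertex count 9.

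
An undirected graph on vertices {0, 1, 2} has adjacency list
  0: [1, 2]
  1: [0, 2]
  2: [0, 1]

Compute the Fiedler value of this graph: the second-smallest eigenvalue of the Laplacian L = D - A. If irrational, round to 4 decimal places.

3

Reading degrees in the order [0, 1, 2] gives [2, 2, 2]; set D = diag(2, 2, 2) and form L = D - A. The smallest Laplacian eigenvalue is always 0. The next one, lambda_2 = 3, measures how hard the graph is to disconnect: larger values mean better connectivity. The largest eigenvalue, 3, is at most the vertex count 3. By the matrix-tree theorem the graph has (1/3) * product of the nonzero eigenvalues = 3 spanning trees.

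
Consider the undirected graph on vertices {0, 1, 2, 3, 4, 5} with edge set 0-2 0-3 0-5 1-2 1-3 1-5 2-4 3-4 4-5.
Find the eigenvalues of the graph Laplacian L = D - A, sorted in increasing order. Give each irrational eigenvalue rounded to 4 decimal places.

Each diagonal entry of L is the vertex degree and each off-diagonal entry is -1 where an edge is present, 0 otherwise; in the order [0, 1, 2, 3, 4, 5] the diagonal is [3, 3, 3, 3, 3, 3]. Since every row of L sums to 0, the all-ones vector is in the kernel and 0 is an eigenvalue. The single zero eigenvalue shows the graph is connected.

[0, 3, 3, 3, 3, 6]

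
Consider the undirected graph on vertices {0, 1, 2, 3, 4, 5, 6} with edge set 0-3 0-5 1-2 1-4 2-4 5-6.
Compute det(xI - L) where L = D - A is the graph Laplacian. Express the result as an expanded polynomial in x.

x^7 - 12x^6 + 55x^5 - 118x^4 + 114x^3 - 36x^2

Each diagonal entry of L is the vertex degree and each off-diagonal entry is -1 where an edge is present, 0 otherwise; in the order [0, 1, 2, 3, 4, 5, 6] the diagonal is [2, 2, 2, 1, 2, 2, 1]. Computing det(xI - L) by cofactor expansion (or equivalently via sum-over-permutations) gives x^7 - 12x^6 + 55x^5 - 118x^4 + 114x^3 - 36x^2. The constant term is 0 because L is singular (the all-ones vector lies in its kernel). The largest eigenvalue, 3.4142, is at most the vertex count 7.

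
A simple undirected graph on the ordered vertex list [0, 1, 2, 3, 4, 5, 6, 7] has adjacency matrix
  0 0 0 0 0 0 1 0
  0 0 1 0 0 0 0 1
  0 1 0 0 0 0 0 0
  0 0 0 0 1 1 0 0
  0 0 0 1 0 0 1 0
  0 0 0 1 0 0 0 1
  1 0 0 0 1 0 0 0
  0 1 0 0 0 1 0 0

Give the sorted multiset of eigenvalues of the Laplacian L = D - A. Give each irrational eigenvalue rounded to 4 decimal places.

Each diagonal entry of L is the vertex degree and each off-diagonal entry is -1 where an edge is present, 0 otherwise; in the order [0, 1, 2, 3, 4, 5, 6, 7] the diagonal is [1, 2, 1, 2, 2, 2, 2, 2]. Diagonalising L (or applying a numerical eigensolver to the 8x8 matrix) gives the spectrum above. The single zero eigenvalue shows the graph is connected.

[0, 0.1522, 0.5858, 1.2346, 2, 2.7654, 3.4142, 3.8478]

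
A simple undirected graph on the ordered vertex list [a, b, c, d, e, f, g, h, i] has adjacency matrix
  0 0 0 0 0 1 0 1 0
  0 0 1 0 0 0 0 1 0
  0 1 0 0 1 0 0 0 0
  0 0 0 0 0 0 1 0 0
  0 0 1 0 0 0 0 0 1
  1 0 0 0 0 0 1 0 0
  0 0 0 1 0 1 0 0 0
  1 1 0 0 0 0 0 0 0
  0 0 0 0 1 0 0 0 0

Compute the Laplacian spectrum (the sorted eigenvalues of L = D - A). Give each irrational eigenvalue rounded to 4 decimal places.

[0, 0.1206, 0.4679, 1, 1.6527, 2.3473, 3, 3.5321, 3.8794]

Each diagonal entry of L is the vertex degree and each off-diagonal entry is -1 where an edge is present, 0 otherwise; in the order [a, b, c, d, e, f, g, h, i] the diagonal is [2, 2, 2, 1, 2, 2, 2, 2, 1]. Since every row of L sums to 0, the all-ones vector is in the kernel and 0 is an eigenvalue. The single zero eigenvalue shows the graph is connected.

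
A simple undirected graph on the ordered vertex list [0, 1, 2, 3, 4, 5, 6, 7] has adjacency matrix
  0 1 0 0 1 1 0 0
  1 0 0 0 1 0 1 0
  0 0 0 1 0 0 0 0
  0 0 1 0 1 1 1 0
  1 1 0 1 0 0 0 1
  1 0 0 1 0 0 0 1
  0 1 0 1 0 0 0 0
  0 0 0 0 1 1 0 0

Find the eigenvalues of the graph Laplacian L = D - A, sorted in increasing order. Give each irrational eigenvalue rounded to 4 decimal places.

With the vertex order [0, 1, 2, 3, 4, 5, 6, 7], the degrees are [3, 3, 1, 4, 4, 3, 2, 2], giving D = diag(3, 3, 1, 4, 4, 3, 2, 2) and L = D - A. Since every row of L sums to 0, the all-ones vector is in the kernel and 0 is an eigenvalue.

[0, 0.8096, 1.3570, 2.2724, 2.9202, 4, 4.5463, 6.0945]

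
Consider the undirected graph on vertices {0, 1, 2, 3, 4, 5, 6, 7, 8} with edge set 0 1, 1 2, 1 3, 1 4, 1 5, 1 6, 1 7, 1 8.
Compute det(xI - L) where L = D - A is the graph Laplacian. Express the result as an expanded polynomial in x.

With the vertex order [0, 1, 2, 3, 4, 5, 6, 7, 8], the degrees are [1, 8, 1, 1, 1, 1, 1, 1, 1], giving D = diag(1, 8, 1, 1, 1, 1, 1, 1, 1) and L = D - A. The eigenvalues of L are [0, 1, 1, 1, 1, 1, 1, 1, 9]; the characteristic polynomial is the product of (x - lambda_i), which multiplies out to x^9 - 16x^8 + 84x^7 - 224x^6 + 350x^5 - 336x^4 + 196x^3 - 64x^2 + 9x. The constant term is 0 because L is singular (the all-ones vector lies in its kernel). The largest eigenvalue, 9, is at most the vertex count 9.

x^9 - 16x^8 + 84x^7 - 224x^6 + 350x^5 - 336x^4 + 196x^3 - 64x^2 + 9x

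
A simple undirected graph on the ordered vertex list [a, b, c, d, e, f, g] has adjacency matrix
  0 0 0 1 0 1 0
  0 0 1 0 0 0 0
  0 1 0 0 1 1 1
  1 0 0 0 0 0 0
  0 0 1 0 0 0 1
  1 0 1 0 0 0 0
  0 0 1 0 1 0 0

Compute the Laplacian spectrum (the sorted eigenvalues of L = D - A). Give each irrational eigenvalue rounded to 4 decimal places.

[0, 0.2955, 1, 1.4911, 3, 3.1169, 5.0965]

Reading degrees in the order [a, b, c, d, e, f, g] gives [2, 1, 4, 1, 2, 2, 2]; set D = diag(2, 1, 4, 1, 2, 2, 2) and form L = D - A. The multiplicity of 0 as a Laplacian eigenvalue equals the number of connected components. The single zero eigenvalue shows the graph is connected. By the matrix-tree theorem the graph has (1/7) * product of the nonzero eigenvalues = 3 spanning trees.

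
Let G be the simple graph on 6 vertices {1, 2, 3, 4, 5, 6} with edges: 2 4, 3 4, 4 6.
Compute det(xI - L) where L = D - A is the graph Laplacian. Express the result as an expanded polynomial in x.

x^6 - 6x^5 + 9x^4 - 4x^3

Each diagonal entry of L is the vertex degree and each off-diagonal entry is -1 where an edge is present, 0 otherwise; in the order [1, 2, 3, 4, 5, 6] the diagonal is [0, 1, 1, 3, 0, 1]. L has integer entries, so p(x) = det(xI - L) has integer coefficients. Expanding the determinant yields x^6 - 6x^5 + 9x^4 - 4x^3. Since p(0) = det(-L) = 0, x divides p(x). The eigenvalues sum to 6, which equals trace(L) = 2|E|. There are 3 zeros in the spectrum, matching the 3 components.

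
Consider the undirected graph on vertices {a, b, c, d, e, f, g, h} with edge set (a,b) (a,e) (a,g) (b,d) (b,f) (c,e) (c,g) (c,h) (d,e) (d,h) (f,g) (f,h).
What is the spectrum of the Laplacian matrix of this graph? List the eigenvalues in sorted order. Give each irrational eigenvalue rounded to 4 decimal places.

With the vertex order [a, b, c, d, e, f, g, h], the degrees are [3, 3, 3, 3, 3, 3, 3, 3], giving D = diag(3, 3, 3, 3, 3, 3, 3, 3) and L = D - A. Since every row of L sums to 0, the all-ones vector is in the kernel and 0 is an eigenvalue. The single zero eigenvalue shows the graph is connected. By the matrix-tree theorem the graph has (1/8) * product of the nonzero eigenvalues = 384 spanning trees.

[0, 2, 2, 2, 4, 4, 4, 6]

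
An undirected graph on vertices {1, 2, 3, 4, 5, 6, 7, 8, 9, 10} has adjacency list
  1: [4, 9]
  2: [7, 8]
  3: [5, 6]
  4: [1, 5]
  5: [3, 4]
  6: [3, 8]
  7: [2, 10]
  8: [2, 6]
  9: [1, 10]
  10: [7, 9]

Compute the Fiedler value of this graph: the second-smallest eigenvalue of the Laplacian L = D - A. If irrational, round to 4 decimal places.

0.3820

With the vertex order [1, 2, 3, 4, 5, 6, 7, 8, 9, 10], the degrees are [2, 2, 2, 2, 2, 2, 2, 2, 2, 2], giving D = diag(2, 2, 2, 2, 2, 2, 2, 2, 2, 2) and L = D - A. The sorted Laplacian eigenvalues are [0, 0.3820, 0.3820, 1.3820, 1.3820, 2.6180, 2.6180, 3.6180, 3.6180, 4]; the algebraic connectivity is the second entry, 0.3820. There is one zero in the spectrum, matching the 1 component. The largest eigenvalue, 4, is at most the vertex count 10.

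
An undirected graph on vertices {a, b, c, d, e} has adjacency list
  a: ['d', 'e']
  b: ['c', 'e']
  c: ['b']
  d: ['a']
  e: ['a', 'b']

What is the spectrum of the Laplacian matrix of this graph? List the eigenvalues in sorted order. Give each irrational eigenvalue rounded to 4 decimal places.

[0, 0.3820, 1.3820, 2.6180, 3.6180]

With the vertex order [a, b, c, d, e], the degrees are [2, 2, 1, 1, 2], giving D = diag(2, 2, 1, 1, 2) and L = D - A. Since every row of L sums to 0, the all-ones vector is in the kernel and 0 is an eigenvalue. The single zero eigenvalue shows the graph is connected. By the matrix-tree theorem the graph has (1/5) * product of the nonzero eigenvalues = 1 spanning tree.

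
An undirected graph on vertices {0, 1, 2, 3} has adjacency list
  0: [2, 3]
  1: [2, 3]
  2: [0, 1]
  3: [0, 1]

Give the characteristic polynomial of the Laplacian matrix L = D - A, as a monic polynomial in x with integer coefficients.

Each diagonal entry of L is the vertex degree and each off-diagonal entry is -1 where an edge is present, 0 otherwise; in the order [0, 1, 2, 3] the diagonal is [2, 2, 2, 2]. The eigenvalues of L are [0, 2, 2, 4]; the characteristic polynomial is the product of (x - lambda_i), which multiplies out to x^4 - 8x^3 + 20x^2 - 16x. Since p(0) = det(-L) = 0, x divides p(x).

x^4 - 8x^3 + 20x^2 - 16x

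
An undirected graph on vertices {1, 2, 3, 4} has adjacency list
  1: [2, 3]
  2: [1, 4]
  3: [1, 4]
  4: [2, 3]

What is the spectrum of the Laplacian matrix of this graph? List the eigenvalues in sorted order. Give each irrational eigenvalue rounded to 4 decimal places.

[0, 2, 2, 4]

Reading degrees in the order [1, 2, 3, 4] gives [2, 2, 2, 2]; set D = diag(2, 2, 2, 2) and form L = D - A. L is symmetric positive semidefinite, so every eigenvalue is real and nonnegative. The single zero eigenvalue shows the graph is connected. The eigenvalues sum to 8, which equals trace(L) = 2|E|.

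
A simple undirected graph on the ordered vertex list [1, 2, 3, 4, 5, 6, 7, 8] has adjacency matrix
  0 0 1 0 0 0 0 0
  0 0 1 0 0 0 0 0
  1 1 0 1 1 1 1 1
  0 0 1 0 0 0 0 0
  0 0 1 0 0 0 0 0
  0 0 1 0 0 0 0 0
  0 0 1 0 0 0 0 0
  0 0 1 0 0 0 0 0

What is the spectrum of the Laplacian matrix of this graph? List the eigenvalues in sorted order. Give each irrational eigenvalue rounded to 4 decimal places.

[0, 1, 1, 1, 1, 1, 1, 8]

Reading degrees in the order [1, 2, 3, 4, 5, 6, 7, 8] gives [1, 1, 7, 1, 1, 1, 1, 1]; set D = diag(1, 1, 7, 1, 1, 1, 1, 1) and form L = D - A. The multiplicity of 0 as a Laplacian eigenvalue equals the number of connected components. There is one zero in the spectrum, matching the 1 component.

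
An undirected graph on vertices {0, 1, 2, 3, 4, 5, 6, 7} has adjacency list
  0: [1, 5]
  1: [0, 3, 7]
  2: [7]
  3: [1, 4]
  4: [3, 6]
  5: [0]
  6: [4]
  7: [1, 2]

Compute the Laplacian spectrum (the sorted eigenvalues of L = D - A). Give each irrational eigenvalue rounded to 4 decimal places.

Reading degrees in the order [0, 1, 2, 3, 4, 5, 6, 7] gives [2, 3, 1, 2, 2, 1, 1, 2]; set D = diag(2, 3, 1, 2, 2, 1, 1, 2) and form L = D - A. L is symmetric positive semidefinite, so every eigenvalue is real and nonnegative. The largest eigenvalue, 4.4383, is at most the vertex count 8.

[0, 0.2434, 0.3820, 1.1798, 2, 2.6180, 3.1386, 4.4383]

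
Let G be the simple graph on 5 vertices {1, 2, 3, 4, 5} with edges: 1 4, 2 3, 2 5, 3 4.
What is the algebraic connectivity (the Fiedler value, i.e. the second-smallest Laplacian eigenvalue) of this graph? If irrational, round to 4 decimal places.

0.3820

Reading degrees in the order [1, 2, 3, 4, 5] gives [1, 2, 2, 2, 1]; set D = diag(1, 2, 2, 2, 1) and form L = D - A. The smallest Laplacian eigenvalue is always 0. The next one, lambda_2 = 0.3820, measures how hard the graph is to disconnect: larger values mean better connectivity. There is one zero in the spectrum, matching the 1 component. By the matrix-tree theorem the graph has (1/5) * product of the nonzero eigenvalues = 1 spanning tree.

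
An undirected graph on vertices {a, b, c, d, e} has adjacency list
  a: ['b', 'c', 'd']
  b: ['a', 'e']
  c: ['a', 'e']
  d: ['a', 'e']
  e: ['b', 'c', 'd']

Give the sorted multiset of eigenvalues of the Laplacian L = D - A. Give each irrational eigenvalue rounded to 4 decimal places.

Each diagonal entry of L is the vertex degree and each off-diagonal entry is -1 where an edge is present, 0 otherwise; in the order [a, b, c, d, e] the diagonal is [3, 2, 2, 2, 3]. Since every row of L sums to 0, the all-ones vector is in the kernel and 0 is an eigenvalue. The single zero eigenvalue shows the graph is connected. By the matrix-tree theorem the graph has (1/5) * product of the nonzero eigenvalues = 12 spanning trees. The largest eigenvalue, 5, is at most the vertex count 5.

[0, 2, 2, 3, 5]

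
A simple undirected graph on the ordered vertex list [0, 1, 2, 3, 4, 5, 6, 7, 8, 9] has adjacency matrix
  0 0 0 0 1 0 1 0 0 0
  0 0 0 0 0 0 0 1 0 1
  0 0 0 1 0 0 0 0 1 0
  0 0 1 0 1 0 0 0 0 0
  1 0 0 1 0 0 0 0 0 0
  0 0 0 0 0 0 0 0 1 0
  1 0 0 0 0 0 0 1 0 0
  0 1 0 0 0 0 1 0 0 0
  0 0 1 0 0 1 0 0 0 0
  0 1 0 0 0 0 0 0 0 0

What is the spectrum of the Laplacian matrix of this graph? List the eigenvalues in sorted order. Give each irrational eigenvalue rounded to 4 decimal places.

[0, 0.0979, 0.3820, 0.8244, 1.3820, 2, 2.6180, 3.1756, 3.6180, 3.9021]

Each diagonal entry of L is the vertex degree and each off-diagonal entry is -1 where an edge is present, 0 otherwise; in the order [0, 1, 2, 3, 4, 5, 6, 7, 8, 9] the diagonal is [2, 2, 2, 2, 2, 1, 2, 2, 2, 1]. Diagonalising L (or applying a numerical eigensolver to the 10x10 matrix) gives the spectrum above. The single zero eigenvalue shows the graph is connected. The largest eigenvalue, 3.9021, is at most the vertex count 10.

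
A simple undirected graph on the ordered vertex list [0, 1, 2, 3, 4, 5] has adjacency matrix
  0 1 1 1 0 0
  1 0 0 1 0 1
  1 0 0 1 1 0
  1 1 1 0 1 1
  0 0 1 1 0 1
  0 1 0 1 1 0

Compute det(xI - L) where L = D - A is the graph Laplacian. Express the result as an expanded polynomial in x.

Reading degrees in the order [0, 1, 2, 3, 4, 5] gives [3, 3, 3, 5, 3, 3]; set D = diag(3, 3, 3, 5, 3, 3) and form L = D - A. Computing det(xI - L) by cofactor expansion (or equivalently via sum-over-permutations) gives x^6 - 20x^5 + 155x^4 - 580x^3 + 1045x^2 - 726x. The coefficient of x^5 equals -trace(L) = -20, matching the sum of degrees. The largest eigenvalue, 6, is at most the vertex count 6. The eigenvalues sum to 20, which equals trace(L) = 2|E|.

x^6 - 20x^5 + 155x^4 - 580x^3 + 1045x^2 - 726x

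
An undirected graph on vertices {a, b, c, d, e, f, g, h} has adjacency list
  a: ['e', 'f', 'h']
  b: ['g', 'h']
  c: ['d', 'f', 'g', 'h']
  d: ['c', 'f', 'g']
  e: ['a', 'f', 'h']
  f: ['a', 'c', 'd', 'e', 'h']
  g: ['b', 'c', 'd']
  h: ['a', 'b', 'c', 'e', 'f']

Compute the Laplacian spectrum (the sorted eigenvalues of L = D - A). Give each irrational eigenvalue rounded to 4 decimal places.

With the vertex order [a, b, c, d, e, f, g, h], the degrees are [3, 2, 4, 3, 3, 5, 3, 5], giving D = diag(3, 2, 4, 3, 3, 5, 3, 5) and L = D - A. The multiplicity of 0 as a Laplacian eigenvalue equals the number of connected components. The largest eigenvalue, 6.3363, is at most the vertex count 8. By the matrix-tree theorem the graph has (1/8) * product of the nonzero eigenvalues = 824 spanning trees.

[0, 1.2719, 1.9335, 4, 4, 4.2787, 6.1797, 6.3363]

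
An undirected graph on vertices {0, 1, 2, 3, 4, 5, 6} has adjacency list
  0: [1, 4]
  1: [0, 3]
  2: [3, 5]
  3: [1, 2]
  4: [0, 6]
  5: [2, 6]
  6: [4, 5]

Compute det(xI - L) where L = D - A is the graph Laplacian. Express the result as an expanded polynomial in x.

x^7 - 14x^6 + 77x^5 - 210x^4 + 294x^3 - 196x^2 + 49x

Each diagonal entry of L is the vertex degree and each off-diagonal entry is -1 where an edge is present, 0 otherwise; in the order [0, 1, 2, 3, 4, 5, 6] the diagonal is [2, 2, 2, 2, 2, 2, 2]. Computing det(xI - L) by cofactor expansion (or equivalently via sum-over-permutations) gives x^7 - 14x^6 + 77x^5 - 210x^4 + 294x^3 - 196x^2 + 49x. Since p(0) = det(-L) = 0, x divides p(x). The largest eigenvalue, 3.8019, is at most the vertex count 7. By the matrix-tree theorem the graph has (1/7) * product of the nonzero eigenvalues = 7 spanning trees.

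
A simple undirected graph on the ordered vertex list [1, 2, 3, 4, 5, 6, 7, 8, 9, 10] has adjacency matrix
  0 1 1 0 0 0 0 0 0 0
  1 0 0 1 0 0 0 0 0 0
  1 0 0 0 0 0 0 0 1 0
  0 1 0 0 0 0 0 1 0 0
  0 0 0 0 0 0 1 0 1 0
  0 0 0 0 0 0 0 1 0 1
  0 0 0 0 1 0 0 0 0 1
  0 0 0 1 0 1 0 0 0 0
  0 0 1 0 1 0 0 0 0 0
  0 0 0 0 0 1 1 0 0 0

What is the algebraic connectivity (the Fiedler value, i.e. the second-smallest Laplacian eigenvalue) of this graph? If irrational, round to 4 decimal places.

Reading degrees in the order [1, 2, 3, 4, 5, 6, 7, 8, 9, 10] gives [2, 2, 2, 2, 2, 2, 2, 2, 2, 2]; set D = diag(2, 2, 2, 2, 2, 2, 2, 2, 2, 2) and form L = D - A. The smallest Laplacian eigenvalue is always 0. The next one, lambda_2 = 0.3820, measures how hard the graph is to disconnect: larger values mean better connectivity. There is one zero in the spectrum, matching the 1 component.

0.3820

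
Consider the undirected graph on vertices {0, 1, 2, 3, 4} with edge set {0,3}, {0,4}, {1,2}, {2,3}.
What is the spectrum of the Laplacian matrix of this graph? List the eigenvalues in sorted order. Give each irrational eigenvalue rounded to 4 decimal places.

With the vertex order [0, 1, 2, 3, 4], the degrees are [2, 1, 2, 2, 1], giving D = diag(2, 1, 2, 2, 1) and L = D - A. Since every row of L sums to 0, the all-ones vector is in the kernel and 0 is an eigenvalue.

[0, 0.3820, 1.3820, 2.6180, 3.6180]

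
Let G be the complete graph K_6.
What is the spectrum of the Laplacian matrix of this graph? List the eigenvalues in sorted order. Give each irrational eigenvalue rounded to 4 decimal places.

[0, 6, 6, 6, 6, 6]

The graph has 6 vertices and degree multiset [5, 5, 5, 5, 5, 5]; D is the diagonal matrix of degrees and L = D - A. L is symmetric positive semidefinite, so every eigenvalue is real and nonnegative. The single zero eigenvalue shows the graph is connected. The largest eigenvalue, 6, is at most the vertex count 6.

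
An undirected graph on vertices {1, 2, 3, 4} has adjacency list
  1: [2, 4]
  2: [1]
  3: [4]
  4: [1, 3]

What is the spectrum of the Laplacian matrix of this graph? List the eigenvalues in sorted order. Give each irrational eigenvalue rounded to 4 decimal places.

With the vertex order [1, 2, 3, 4], the degrees are [2, 1, 1, 2], giving D = diag(2, 1, 1, 2) and L = D - A. Since every row of L sums to 0, the all-ones vector is in the kernel and 0 is an eigenvalue. The single zero eigenvalue shows the graph is connected. There is one zero in the spectrum, matching the 1 component.

[0, 0.5858, 2, 3.4142]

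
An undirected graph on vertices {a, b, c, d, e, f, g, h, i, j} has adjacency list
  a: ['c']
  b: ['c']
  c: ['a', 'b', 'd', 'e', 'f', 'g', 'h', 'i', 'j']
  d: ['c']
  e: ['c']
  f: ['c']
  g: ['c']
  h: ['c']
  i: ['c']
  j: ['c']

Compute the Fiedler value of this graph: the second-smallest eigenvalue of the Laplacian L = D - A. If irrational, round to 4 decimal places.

Each diagonal entry of L is the vertex degree and each off-diagonal entry is -1 where an edge is present, 0 otherwise; in the order [a, b, c, d, e, f, g, h, i, j] the diagonal is [1, 1, 9, 1, 1, 1, 1, 1, 1, 1]. The sorted Laplacian eigenvalues are [0, 1, 1, 1, 1, 1, 1, 1, 1, 10]; the algebraic connectivity is the second entry, 1. By the matrix-tree theorem the graph has (1/10) * product of the nonzero eigenvalues = 1 spanning tree. The largest eigenvalue, 10, is at most the vertex count 10.

1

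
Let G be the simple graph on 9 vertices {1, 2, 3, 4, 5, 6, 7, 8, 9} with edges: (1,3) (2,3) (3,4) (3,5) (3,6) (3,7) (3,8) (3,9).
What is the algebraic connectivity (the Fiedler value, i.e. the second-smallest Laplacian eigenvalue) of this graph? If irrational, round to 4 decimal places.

Reading degrees in the order [1, 2, 3, 4, 5, 6, 7, 8, 9] gives [1, 1, 8, 1, 1, 1, 1, 1, 1]; set D = diag(1, 1, 8, 1, 1, 1, 1, 1, 1) and form L = D - A. The smallest Laplacian eigenvalue is always 0. The next one, lambda_2 = 1, measures how hard the graph is to disconnect: larger values mean better connectivity. By the matrix-tree theorem the graph has (1/9) * product of the nonzero eigenvalues = 1 spanning tree. The eigenvalues sum to 16, which equals trace(L) = 2|E|.

1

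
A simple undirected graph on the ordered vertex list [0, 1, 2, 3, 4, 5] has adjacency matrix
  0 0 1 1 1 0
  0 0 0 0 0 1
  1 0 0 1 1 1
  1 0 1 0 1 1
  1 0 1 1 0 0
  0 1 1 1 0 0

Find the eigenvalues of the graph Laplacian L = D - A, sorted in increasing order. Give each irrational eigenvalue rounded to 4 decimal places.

Each diagonal entry of L is the vertex degree and each off-diagonal entry is -1 where an edge is present, 0 otherwise; in the order [0, 1, 2, 3, 4, 5] the diagonal is [3, 1, 4, 4, 3, 3]. Since every row of L sums to 0, the all-ones vector is in the kernel and 0 is an eigenvalue. The single zero eigenvalue shows the graph is connected. By the matrix-tree theorem the graph has (1/6) * product of the nonzero eigenvalues = 40 spanning trees.

[0, 0.7639, 3, 4, 5, 5.2361]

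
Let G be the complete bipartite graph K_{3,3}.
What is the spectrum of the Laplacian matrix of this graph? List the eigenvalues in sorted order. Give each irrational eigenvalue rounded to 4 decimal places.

[0, 3, 3, 3, 3, 6]

The graph has 6 vertices and degree multiset [3, 3, 3, 3, 3, 3]; D is the diagonal matrix of degrees and L = D - A. Diagonalising L (or applying a numerical eigensolver to the 6x6 matrix) gives the spectrum above. The single zero eigenvalue shows the graph is connected. The eigenvalues sum to 18, which equals trace(L) = 2|E|.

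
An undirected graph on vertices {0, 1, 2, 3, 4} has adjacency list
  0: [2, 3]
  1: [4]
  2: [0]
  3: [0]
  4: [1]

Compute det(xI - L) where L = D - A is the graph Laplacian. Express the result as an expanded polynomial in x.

Each diagonal entry of L is the vertex degree and each off-diagonal entry is -1 where an edge is present, 0 otherwise; in the order [0, 1, 2, 3, 4] the diagonal is [2, 1, 1, 1, 1]. The eigenvalues of L are [0, 0, 1, 2, 3]; the characteristic polynomial is the product of (x - lambda_i), which multiplies out to x^5 - 6x^4 + 11x^3 - 6x^2. The constant term is 0 because L is singular (the all-ones vector lies in its kernel).

x^5 - 6x^4 + 11x^3 - 6x^2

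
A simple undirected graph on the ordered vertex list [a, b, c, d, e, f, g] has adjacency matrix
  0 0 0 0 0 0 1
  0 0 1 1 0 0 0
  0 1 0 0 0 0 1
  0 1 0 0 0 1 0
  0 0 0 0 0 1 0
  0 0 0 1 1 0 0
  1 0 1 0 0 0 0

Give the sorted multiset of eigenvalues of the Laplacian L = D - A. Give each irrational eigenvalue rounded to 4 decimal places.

Reading degrees in the order [a, b, c, d, e, f, g] gives [1, 2, 2, 2, 1, 2, 2]; set D = diag(1, 2, 2, 2, 1, 2, 2) and form L = D - A. The multiplicity of 0 as a Laplacian eigenvalue equals the number of connected components. The single zero eigenvalue shows the graph is connected. The largest eigenvalue, 3.8019, is at most the vertex count 7.

[0, 0.1981, 0.7530, 1.5550, 2.4450, 3.2470, 3.8019]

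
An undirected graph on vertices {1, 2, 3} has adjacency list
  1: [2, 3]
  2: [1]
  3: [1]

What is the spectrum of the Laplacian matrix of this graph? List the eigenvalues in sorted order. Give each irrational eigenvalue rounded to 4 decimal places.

Each diagonal entry of L is the vertex degree and each off-diagonal entry is -1 where an edge is present, 0 otherwise; in the order [1, 2, 3] the diagonal is [2, 1, 1]. The multiplicity of 0 as a Laplacian eigenvalue equals the number of connected components. The single zero eigenvalue shows the graph is connected. By the matrix-tree theorem the graph has (1/3) * product of the nonzero eigenvalues = 1 spanning tree. The largest eigenvalue, 3, is at most the vertex count 3.

[0, 1, 3]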